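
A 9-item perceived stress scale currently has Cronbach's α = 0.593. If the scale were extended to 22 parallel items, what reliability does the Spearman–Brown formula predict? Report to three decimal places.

Length factor m = 22/9 = 2.4444
α' = m·α / (1 + (m−1)·α)
   = 22/9 × 0.593 / (1 + (22/9 − 1) × 0.593)
   = 1.4496 / 1.8566 = 0.781

predicted reliability = 0.781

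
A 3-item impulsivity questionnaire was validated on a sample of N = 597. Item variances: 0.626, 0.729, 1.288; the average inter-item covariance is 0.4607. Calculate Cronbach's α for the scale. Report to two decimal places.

ΣVar(i) = 0.626 + 0.729 + 1.288 = 2.643
Sum of the 3 distinct covariances = 3 × 0.4607 = 1.3821
σ²_T = ΣVar(i) + 2·Σcov = 2.643 + 2 × 1.3821 = 5.4072
α = (3/2)·(1 − 2.643/5.4072) = 0.77

Cronbach's α = 0.77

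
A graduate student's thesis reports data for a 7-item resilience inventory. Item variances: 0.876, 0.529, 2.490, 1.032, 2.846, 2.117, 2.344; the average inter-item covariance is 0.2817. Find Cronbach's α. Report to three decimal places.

Cronbach's α = 0.574

Σσ²ᵢ = 0.876 + 0.529 + 2.490 + 1.032 + 2.846 + 2.117 + 2.344 = 12.234
Sum of the 21 distinct covariances = 21 × 0.2817 = 5.9157
Var(T) = Σσ²ᵢ + 2·Σcov = 12.234 + 2 × 5.9157 = 24.0654
α = (7/6)·(1 − 12.234/24.0654) = 0.574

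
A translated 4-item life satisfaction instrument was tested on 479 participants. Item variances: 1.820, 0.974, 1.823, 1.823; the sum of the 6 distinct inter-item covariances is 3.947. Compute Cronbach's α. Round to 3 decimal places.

Σσ²ᵢ = 1.820 + 0.974 + 1.823 + 1.823 = 6.440
Sum of distinct covariances = 3.947
σ²_T = Σσ²ᵢ + 2·Σcov = 6.440 + 2 × 3.947 = 14.334
α = (4/3)·(1 − 6.440/14.334) = 0.734

Cronbach's α = 0.734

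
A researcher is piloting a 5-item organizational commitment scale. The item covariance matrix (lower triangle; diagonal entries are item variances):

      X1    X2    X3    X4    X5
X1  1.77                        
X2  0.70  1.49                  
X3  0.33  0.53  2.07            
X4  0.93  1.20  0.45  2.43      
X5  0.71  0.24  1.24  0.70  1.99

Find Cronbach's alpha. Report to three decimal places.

Cronbach's alpha = 0.738

sum of item variances = 1.77 + 1.49 + 2.07 + 2.43 + 1.99 = 9.75
Sum of off-diagonal covariances = 7.03
Var(T) = 9.75 + 2 × 7.03 = 23.81
α = (k/(k−1))·(1 − sum of item variances/Var(T)) = (5/4)·(1 − 9.75/23.81) = 0.738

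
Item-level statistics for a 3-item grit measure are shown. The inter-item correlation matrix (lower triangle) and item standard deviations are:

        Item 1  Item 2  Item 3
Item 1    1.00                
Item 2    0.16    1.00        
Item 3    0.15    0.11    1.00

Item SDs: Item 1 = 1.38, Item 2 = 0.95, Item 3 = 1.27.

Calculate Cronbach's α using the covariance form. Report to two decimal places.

Σσ²ᵢ = 1.38² + 0.95² + 1.27² = 4.4198
Covariances σ_ij = r_ij · s_i · s_j:
  σ(Item 1,Item 2) = 0.16 × 1.38 × 0.95 = 0.2098
  σ(Item 1,Item 3) = 0.15 × 1.38 × 1.27 = 0.2629
  σ(Item 2,Item 3) = 0.11 × 0.95 × 1.27 = 0.1327
σ²_T = Σσ²ᵢ + 2·Σσ_ij = 4.4198 + 2 × 0.6054 = 5.6306
α = (3/2)·(1 − 4.4198/5.6306) = 0.32

α = 0.32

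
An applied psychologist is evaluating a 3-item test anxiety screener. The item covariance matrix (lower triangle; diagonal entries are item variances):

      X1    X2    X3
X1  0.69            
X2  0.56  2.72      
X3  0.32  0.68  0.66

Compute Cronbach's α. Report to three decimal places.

Cronbach's α = 0.651

Σσᵢ² = 0.69 + 2.72 + 0.66 = 4.07
Σ_{i<j} σ_ij = 1.56
σ²_T = 4.07 + 2 × 1.56 = 7.19
α = (k/(k−1))·(1 − Σσᵢ²/σ²_T) = (3/2)·(1 − 4.07/7.19) = 0.651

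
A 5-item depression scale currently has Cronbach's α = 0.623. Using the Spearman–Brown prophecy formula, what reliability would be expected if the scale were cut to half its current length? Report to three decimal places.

Length factor m = 1/2
α' = m·α / (1 − (1−m)·α)
   = 1/2 × 0.623 / (1 − (1 − 1/2) × 0.623)
   = 0.3115 / 0.6885 = 0.452

predicted reliability = 0.452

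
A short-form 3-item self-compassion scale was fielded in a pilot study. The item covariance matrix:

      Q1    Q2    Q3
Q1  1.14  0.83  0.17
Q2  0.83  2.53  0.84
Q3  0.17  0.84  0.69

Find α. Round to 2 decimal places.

ΣVar(i) = 1.14 + 2.53 + 0.69 = 4.36
Sum of the distinct covariances = 1.84
σ²_total = 4.36 + 2 × 1.84 = 8.04
α = (k/(k−1))·(1 − ΣVar(i)/σ²_total) = (3/2)·(1 − 4.36/8.04) = 0.69

α = 0.69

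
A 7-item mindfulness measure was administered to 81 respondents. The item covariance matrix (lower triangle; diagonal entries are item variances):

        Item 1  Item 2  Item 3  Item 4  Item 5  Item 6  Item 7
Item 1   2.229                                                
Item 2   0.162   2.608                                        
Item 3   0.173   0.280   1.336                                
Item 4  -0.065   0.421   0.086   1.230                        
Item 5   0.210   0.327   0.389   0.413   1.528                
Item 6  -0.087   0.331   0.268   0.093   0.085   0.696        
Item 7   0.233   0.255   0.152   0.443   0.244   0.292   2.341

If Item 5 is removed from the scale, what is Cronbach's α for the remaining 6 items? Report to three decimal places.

Remaining items: Item 1, Item 2, Item 3, Item 4, Item 6, Item 7 (k = 6).
Σσᵢ² = 2.229 + 2.608 + 1.336 + 1.230 + 0.696 + 2.341 = 10.440
total variance = 10.440 + 2 × 3.037 = 16.514
α (item deleted) = (6/5)·(1 − 10.440/16.514) = 0.441

Cronbach's α = 0.441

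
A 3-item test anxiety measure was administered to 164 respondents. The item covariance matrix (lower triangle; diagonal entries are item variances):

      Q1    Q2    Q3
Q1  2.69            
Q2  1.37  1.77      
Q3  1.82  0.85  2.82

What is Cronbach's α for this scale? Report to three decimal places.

Cronbach's α = 0.789

Σσᵢ² = 2.69 + 1.77 + 2.82 = 7.28
Sum of the distinct covariances = 4.04
Var(T) = 7.28 + 2 × 4.04 = 15.36
α = (k/(k−1))·(1 − Σσᵢ²/Var(T)) = (3/2)·(1 − 7.28/15.36) = 0.789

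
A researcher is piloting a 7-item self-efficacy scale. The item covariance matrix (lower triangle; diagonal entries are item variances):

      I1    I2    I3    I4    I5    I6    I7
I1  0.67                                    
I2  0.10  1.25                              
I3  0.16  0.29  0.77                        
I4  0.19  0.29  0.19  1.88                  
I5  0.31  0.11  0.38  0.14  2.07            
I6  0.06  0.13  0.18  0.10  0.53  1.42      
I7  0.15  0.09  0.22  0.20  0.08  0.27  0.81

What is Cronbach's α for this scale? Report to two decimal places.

ΣVar(i) = 0.67 + 1.25 + 0.77 + 1.88 + 2.07 + 1.42 + 0.81 = 8.87
Σ_{i<j} σ_ij = 4.17
σ²_total = 8.87 + 2 × 4.17 = 17.21
α = (k/(k−1))·(1 − ΣVar(i)/σ²_total) = (7/6)·(1 − 8.87/17.21) = 0.57

Cronbach's α = 0.57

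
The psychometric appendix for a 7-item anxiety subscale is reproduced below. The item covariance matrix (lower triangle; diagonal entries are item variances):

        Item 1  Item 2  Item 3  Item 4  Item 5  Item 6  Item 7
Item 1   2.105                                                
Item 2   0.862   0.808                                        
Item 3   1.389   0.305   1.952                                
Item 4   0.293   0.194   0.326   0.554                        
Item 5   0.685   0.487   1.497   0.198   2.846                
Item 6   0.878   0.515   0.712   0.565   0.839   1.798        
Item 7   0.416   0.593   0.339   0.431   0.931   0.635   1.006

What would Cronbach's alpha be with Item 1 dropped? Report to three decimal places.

Remaining items: Item 2, Item 3, Item 4, Item 5, Item 6, Item 7 (k = 6).
sum of item variances = 0.808 + 1.952 + 0.554 + 2.846 + 1.798 + 1.006 = 8.964
σ²_total = 8.964 + 2 × 8.567 = 26.098
α (item deleted) = (6/5)·(1 − 8.964/26.098) = 0.788

Cronbach's alpha = 0.788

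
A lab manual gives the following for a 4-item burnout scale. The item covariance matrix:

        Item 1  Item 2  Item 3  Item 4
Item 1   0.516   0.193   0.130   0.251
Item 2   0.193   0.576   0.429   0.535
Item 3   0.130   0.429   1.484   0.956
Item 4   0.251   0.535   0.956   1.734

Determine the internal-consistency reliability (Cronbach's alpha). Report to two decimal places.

ΣVar(i) = 0.516 + 0.576 + 1.484 + 1.734 = 4.310
Σ_{i<j} σ_ij = 2.494
Var(T) = 4.310 + 2 × 2.494 = 9.298
α = (k/(k−1))·(1 − ΣVar(i)/Var(T)) = (4/3)·(1 − 4.310/9.298) = 0.72

α = 0.72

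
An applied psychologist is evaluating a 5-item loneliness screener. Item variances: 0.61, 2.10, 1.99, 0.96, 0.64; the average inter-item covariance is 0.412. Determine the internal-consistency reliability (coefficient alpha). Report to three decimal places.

α = 0.708

sum of item variances = 0.61 + 2.10 + 1.99 + 0.96 + 0.64 = 6.30
Sum of the 10 distinct covariances = 10 × 0.412 = 4.120
σ²_total = sum of item variances + 2·Σcov = 6.30 + 2 × 4.120 = 14.540
α = (5/4)·(1 − 6.30/14.540) = 0.708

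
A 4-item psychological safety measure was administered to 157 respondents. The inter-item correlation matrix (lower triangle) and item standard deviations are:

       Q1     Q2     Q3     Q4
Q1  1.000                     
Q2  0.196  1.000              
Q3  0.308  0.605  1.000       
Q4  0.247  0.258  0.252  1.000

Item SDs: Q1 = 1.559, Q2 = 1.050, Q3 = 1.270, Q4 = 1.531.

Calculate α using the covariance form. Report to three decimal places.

Σσ²ᵢ = 1.559² + 1.050² + 1.270² + 1.531² = 7.4898
Covariances σ_ij = r_ij · s_i · s_j:
  σ(Q1,Q2) = 0.196 × 1.559 × 1.050 = 0.3208
  σ(Q1,Q3) = 0.308 × 1.559 × 1.270 = 0.6098
  σ(Q1,Q4) = 0.247 × 1.559 × 1.531 = 0.5895
  σ(Q2,Q3) = 0.605 × 1.050 × 1.270 = 0.8068
  σ(Q2,Q4) = 0.258 × 1.050 × 1.531 = 0.4147
  σ(Q3,Q4) = 0.252 × 1.270 × 1.531 = 0.4900
σ²_T = Σσ²ᵢ + 2·Σσ_ij = 7.4898 + 2 × 3.2316 = 13.9530
α = (4/3)·(1 − 7.4898/13.9530) = 0.618

α = 0.618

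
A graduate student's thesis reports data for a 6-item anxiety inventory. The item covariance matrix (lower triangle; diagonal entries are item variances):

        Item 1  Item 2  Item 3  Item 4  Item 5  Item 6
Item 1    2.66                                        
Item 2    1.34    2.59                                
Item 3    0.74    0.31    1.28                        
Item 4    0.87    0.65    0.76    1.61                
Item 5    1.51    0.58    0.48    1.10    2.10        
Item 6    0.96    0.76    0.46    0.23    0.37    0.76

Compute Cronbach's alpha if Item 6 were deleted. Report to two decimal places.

Remaining items: Item 1, Item 2, Item 3, Item 4, Item 5 (k = 5).
ΣVar(i) = 2.66 + 2.59 + 1.28 + 1.61 + 2.10 = 10.24
Var(T) = 10.24 + 2 × 8.34 = 26.92
α (item deleted) = (5/4)·(1 − 10.24/26.92) = 0.77

α = 0.77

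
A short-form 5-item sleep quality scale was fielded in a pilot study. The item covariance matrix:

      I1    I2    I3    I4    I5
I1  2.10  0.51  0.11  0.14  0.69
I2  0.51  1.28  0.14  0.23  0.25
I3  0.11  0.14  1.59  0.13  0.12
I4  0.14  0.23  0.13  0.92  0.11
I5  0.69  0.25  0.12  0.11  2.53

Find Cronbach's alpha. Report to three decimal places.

sum of item variances = 2.10 + 1.28 + 1.59 + 0.92 + 2.53 = 8.42
Sum of off-diagonal covariances = 2.43
σ²_T = 8.42 + 2 × 2.43 = 13.28
α = (k/(k−1))·(1 − sum of item variances/σ²_T) = (5/4)·(1 − 8.42/13.28) = 0.457

α = 0.457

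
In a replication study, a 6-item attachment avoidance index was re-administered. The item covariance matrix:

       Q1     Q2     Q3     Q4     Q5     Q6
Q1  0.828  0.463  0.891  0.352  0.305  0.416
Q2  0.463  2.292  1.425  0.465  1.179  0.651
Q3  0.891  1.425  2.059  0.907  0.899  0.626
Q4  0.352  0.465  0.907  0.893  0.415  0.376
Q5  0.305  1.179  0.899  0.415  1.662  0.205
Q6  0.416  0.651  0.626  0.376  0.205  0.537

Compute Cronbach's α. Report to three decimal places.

Cronbach's α = 0.838

sum of item variances = 0.828 + 2.292 + 2.059 + 0.893 + 1.662 + 0.537 = 8.271
Sum of the distinct covariances = 9.575
σ²_T = 8.271 + 2 × 9.575 = 27.421
α = (k/(k−1))·(1 − sum of item variances/σ²_T) = (6/5)·(1 − 8.271/27.421) = 0.838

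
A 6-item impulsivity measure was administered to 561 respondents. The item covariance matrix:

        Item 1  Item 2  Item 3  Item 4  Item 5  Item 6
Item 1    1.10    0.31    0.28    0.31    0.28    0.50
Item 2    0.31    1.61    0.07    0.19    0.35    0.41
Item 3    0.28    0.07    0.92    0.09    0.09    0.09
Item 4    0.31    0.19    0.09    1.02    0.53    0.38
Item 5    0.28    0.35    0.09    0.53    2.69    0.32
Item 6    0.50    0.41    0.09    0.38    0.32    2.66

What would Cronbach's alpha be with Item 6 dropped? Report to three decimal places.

α = 0.506

Remaining items: Item 1, Item 2, Item 3, Item 4, Item 5 (k = 5).
Σσᵢ² = 1.10 + 1.61 + 0.92 + 1.02 + 2.69 = 7.34
σ²_T = 7.34 + 2 × 2.50 = 12.34
α (item deleted) = (5/4)·(1 − 7.34/12.34) = 0.506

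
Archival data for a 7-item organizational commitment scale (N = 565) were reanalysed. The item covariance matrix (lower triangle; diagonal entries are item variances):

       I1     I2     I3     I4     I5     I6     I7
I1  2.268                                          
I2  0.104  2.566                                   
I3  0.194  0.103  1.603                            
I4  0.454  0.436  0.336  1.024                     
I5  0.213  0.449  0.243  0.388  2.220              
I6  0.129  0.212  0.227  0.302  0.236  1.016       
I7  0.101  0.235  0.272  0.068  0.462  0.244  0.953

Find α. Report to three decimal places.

α = 0.562

sum of item variances = 2.268 + 2.566 + 1.603 + 1.024 + 2.220 + 1.016 + 0.953 = 11.650
Σ_{i<j} σ_ij = 5.408
Var(T) = 11.650 + 2 × 5.408 = 22.466
α = (k/(k−1))·(1 − sum of item variances/Var(T)) = (7/6)·(1 − 11.650/22.466) = 0.562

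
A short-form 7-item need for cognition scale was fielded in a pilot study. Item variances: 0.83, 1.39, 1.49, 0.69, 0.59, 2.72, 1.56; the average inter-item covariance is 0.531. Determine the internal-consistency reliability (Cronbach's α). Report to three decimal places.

Cronbach's α = 0.824

ΣVar(i) = 0.83 + 1.39 + 1.49 + 0.69 + 0.59 + 2.72 + 1.56 = 9.27
Sum of the 21 distinct covariances = 21 × 0.531 = 11.151
total variance = ΣVar(i) + 2·Σcov = 9.27 + 2 × 11.151 = 31.572
α = (7/6)·(1 − 9.27/31.572) = 0.824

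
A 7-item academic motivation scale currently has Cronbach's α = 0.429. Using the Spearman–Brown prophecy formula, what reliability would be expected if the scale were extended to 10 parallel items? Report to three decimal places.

Length factor m = 10/7 = 1.4286
α' = m·α / (1 + (m−1)·α)
   = 10/7 × 0.429 / (1 + (10/7 − 1) × 0.429)
   = 0.6129 / 1.1839 = 0.518

predicted reliability = 0.518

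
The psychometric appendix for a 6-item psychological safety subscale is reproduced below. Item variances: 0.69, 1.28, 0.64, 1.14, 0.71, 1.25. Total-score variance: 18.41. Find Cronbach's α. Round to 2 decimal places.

ΣVar(i) = 0.69 + 1.28 + 0.64 + 1.14 + 0.71 + 1.25 = 5.71
α = (k/(k−1))·(1 − ΣVar(i)/total variance) = (6/5)·(1 − 5.71/18.41) = 0.83

α = 0.83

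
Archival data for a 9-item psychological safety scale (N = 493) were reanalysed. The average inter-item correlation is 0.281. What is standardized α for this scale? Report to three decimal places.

Standardized α = k·r̄ / (1 + (k−1)·r̄) = 9 × 0.281 / (1 + 8 × 0.281)
  = 2.5290 / 3.2480 = 0.779

α = 0.779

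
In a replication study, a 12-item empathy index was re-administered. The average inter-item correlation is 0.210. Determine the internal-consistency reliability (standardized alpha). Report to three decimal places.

α = 0.761

Standardized α = k·r̄ / (1 + (k−1)·r̄) = 12 × 0.210 / (1 + 11 × 0.210)
  = 2.5200 / 3.3100 = 0.761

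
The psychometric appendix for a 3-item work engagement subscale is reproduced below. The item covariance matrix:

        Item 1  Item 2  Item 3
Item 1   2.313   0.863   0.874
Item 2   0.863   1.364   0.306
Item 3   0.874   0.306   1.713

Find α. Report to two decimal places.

Σσ²ᵢ = 2.313 + 1.364 + 1.713 = 5.390
Sum of off-diagonal covariances = 2.043
σ²_T = 5.390 + 2 × 2.043 = 9.476
α = (k/(k−1))·(1 − Σσ²ᵢ/σ²_T) = (3/2)·(1 − 5.390/9.476) = 0.65

α = 0.65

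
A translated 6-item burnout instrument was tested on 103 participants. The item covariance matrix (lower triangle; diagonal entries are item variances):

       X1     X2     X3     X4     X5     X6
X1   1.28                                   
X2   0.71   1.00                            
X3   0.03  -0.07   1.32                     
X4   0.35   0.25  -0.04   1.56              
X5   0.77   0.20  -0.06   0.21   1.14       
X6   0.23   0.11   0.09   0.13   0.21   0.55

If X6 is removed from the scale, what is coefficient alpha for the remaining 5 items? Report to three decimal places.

Remaining items: X1, X2, X3, X4, X5 (k = 5).
Σσ²ᵢ = 1.28 + 1.00 + 1.32 + 1.56 + 1.14 = 6.30
σ²_total = 6.30 + 2 × 2.35 = 11.00
α (item deleted) = (5/4)·(1 − 6.30/11.00) = 0.534

α = 0.534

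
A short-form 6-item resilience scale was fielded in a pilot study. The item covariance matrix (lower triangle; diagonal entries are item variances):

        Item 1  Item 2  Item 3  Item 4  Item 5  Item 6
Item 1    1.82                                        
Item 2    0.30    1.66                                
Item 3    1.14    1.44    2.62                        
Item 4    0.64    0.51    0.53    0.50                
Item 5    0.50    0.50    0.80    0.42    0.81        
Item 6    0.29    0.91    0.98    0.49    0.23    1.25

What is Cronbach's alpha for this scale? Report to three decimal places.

Σσᵢ² = 1.82 + 1.66 + 2.62 + 0.50 + 0.81 + 1.25 = 8.66
Sum of off-diagonal covariances = 9.68
Var(T) = 8.66 + 2 × 9.68 = 28.02
α = (k/(k−1))·(1 − Σσᵢ²/Var(T)) = (6/5)·(1 − 8.66/28.02) = 0.829

α = 0.829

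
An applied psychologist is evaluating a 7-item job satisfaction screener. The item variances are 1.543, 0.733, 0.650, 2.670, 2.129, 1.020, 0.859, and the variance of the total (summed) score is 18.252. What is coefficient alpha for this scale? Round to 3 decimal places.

Σσ²ᵢ = 1.543 + 0.733 + 0.650 + 2.670 + 2.129 + 1.020 + 0.859 = 9.604
α = (k/(k−1))·(1 − Σσ²ᵢ/Var(T)) = (7/6)·(1 − 9.604/18.252) = 0.553

α = 0.553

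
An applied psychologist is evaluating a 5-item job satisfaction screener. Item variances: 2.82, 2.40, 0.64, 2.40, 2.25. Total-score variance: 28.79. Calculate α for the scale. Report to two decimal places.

α = 0.79

sum of item variances = 2.82 + 2.40 + 0.64 + 2.40 + 2.25 = 10.51
α = (k/(k−1))·(1 − sum of item variances/total variance) = (5/4)·(1 − 10.51/28.79) = 0.79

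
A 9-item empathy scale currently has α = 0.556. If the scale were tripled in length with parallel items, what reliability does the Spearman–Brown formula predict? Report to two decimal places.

predicted reliability = 0.79

Length factor m = 3
α' = m·α / (1 + (m−1)·α)
   = 3 × 0.556 / (1 + (3 − 1) × 0.556)
   = 1.6680 / 2.1120 = 0.79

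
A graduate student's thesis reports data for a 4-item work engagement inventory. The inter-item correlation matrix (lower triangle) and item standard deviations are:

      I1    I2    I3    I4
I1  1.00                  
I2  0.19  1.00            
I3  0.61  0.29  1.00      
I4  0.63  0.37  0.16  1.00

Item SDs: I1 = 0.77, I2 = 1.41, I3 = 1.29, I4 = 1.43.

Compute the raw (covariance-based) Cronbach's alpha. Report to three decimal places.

α = 0.659

Σσ²ᵢ = 0.77² + 1.41² + 1.29² + 1.43² = 6.2900
Covariances σ_ij = r_ij · s_i · s_j:
  σ(I1,I2) = 0.19 × 0.77 × 1.41 = 0.2063
  σ(I1,I3) = 0.61 × 0.77 × 1.29 = 0.6059
  σ(I1,I4) = 0.63 × 0.77 × 1.43 = 0.6937
  σ(I2,I3) = 0.29 × 1.41 × 1.29 = 0.5275
  σ(I2,I4) = 0.37 × 1.41 × 1.43 = 0.7460
  σ(I3,I4) = 0.16 × 1.29 × 1.43 = 0.2952
σ²_T = Σσ²ᵢ + 2·Σσ_ij = 6.2900 + 2 × 3.0746 = 12.4392
α = (4/3)·(1 − 6.2900/12.4392) = 0.659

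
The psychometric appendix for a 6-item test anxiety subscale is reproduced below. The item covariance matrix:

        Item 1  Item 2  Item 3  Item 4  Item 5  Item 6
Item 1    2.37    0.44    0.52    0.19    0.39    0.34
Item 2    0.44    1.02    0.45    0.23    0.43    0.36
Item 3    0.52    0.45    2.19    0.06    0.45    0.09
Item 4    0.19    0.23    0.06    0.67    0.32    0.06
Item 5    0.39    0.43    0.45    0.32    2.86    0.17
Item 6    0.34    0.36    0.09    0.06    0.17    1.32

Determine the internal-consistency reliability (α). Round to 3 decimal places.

sum of item variances = 2.37 + 1.02 + 2.19 + 0.67 + 2.86 + 1.32 = 10.43
Sum of the distinct covariances = 4.50
total variance = 10.43 + 2 × 4.50 = 19.43
α = (k/(k−1))·(1 − sum of item variances/total variance) = (6/5)·(1 − 10.43/19.43) = 0.556

α = 0.556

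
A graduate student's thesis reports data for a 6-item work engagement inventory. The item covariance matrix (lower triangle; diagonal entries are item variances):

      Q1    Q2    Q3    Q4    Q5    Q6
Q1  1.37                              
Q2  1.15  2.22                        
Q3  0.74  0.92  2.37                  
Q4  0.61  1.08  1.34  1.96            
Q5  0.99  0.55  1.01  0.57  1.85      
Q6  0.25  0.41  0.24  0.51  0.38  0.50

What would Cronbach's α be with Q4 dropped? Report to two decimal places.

Remaining items: Q1, Q2, Q3, Q5, Q6 (k = 5).
ΣVar(i) = 1.37 + 2.22 + 2.37 + 1.85 + 0.50 = 8.31
total variance = 8.31 + 2 × 6.64 = 21.59
α (item deleted) = (5/4)·(1 − 8.31/21.59) = 0.77

α = 0.77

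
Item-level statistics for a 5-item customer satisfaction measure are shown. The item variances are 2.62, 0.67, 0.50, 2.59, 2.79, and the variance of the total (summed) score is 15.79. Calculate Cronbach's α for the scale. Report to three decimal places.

α = 0.524

Σσ²ᵢ = 2.62 + 0.67 + 0.50 + 2.59 + 2.79 = 9.17
α = (k/(k−1))·(1 − Σσ²ᵢ/total variance) = (5/4)·(1 − 9.17/15.79) = 0.524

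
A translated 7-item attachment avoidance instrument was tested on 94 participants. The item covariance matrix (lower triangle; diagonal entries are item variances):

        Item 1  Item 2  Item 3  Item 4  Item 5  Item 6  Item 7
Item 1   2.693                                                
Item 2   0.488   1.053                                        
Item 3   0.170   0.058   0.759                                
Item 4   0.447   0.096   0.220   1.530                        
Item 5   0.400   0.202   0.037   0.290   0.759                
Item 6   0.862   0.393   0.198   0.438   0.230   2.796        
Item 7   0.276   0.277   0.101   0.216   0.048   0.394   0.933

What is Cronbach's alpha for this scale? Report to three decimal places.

Cronbach's alpha = 0.614

ΣVar(i) = 2.693 + 1.053 + 0.759 + 1.530 + 0.759 + 2.796 + 0.933 = 10.523
Σ_{i<j} σ_ij = 5.841
total variance = 10.523 + 2 × 5.841 = 22.205
α = (k/(k−1))·(1 − ΣVar(i)/total variance) = (7/6)·(1 − 10.523/22.205) = 0.614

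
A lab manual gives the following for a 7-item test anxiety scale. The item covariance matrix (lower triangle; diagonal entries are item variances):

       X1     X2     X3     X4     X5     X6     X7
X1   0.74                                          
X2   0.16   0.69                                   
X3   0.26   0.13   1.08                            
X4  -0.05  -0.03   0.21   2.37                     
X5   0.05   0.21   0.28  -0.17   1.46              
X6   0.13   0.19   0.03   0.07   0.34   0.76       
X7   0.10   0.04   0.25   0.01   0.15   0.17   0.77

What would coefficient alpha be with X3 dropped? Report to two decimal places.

Remaining items: X1, X2, X4, X5, X6, X7 (k = 6).
sum of item variances = 0.74 + 0.69 + 2.37 + 1.46 + 0.76 + 0.77 = 6.79
σ²_total = 6.79 + 2 × 1.37 = 9.53
α (item deleted) = (6/5)·(1 − 6.79/9.53) = 0.35

coefficient alpha = 0.35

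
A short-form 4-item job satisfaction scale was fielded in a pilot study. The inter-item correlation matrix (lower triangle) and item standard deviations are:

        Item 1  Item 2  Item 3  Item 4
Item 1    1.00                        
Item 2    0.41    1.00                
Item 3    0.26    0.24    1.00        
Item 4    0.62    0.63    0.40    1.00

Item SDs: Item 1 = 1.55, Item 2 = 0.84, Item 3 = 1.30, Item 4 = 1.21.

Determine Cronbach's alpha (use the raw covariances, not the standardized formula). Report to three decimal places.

Σσ²ᵢ = 1.55² + 0.84² + 1.30² + 1.21² = 6.2622
Covariances σ_ij = r_ij · s_i · s_j:
  σ(Item 1,Item 2) = 0.41 × 1.55 × 0.84 = 0.5338
  σ(Item 1,Item 3) = 0.26 × 1.55 × 1.30 = 0.5239
  σ(Item 1,Item 4) = 0.62 × 1.55 × 1.21 = 1.1628
  σ(Item 2,Item 3) = 0.24 × 0.84 × 1.30 = 0.2621
  σ(Item 2,Item 4) = 0.63 × 0.84 × 1.21 = 0.6403
  σ(Item 3,Item 4) = 0.40 × 1.30 × 1.21 = 0.6292
σ²_T = Σσ²ᵢ + 2·Σσ_ij = 6.2622 + 2 × 3.7521 = 13.7664
α = (4/3)·(1 − 6.2622/13.7664) = 0.727

α = 0.727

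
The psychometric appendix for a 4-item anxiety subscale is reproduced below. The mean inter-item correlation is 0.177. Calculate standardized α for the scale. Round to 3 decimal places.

α = 0.462

Standardized α = k·r̄ / (1 + (k−1)·r̄) = 4 × 0.177 / (1 + 3 × 0.177)
  = 0.7080 / 1.5310 = 0.462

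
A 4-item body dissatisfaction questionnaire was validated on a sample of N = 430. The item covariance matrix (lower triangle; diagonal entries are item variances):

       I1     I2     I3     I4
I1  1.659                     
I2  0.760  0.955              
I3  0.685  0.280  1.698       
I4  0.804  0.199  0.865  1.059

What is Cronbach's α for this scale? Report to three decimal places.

sum of item variances = 1.659 + 0.955 + 1.698 + 1.059 = 5.371
Σ_{i<j} σ_ij = 3.593
σ²_total = 5.371 + 2 × 3.593 = 12.557
α = (k/(k−1))·(1 − sum of item variances/σ²_total) = (4/3)·(1 − 5.371/12.557) = 0.763

α = 0.763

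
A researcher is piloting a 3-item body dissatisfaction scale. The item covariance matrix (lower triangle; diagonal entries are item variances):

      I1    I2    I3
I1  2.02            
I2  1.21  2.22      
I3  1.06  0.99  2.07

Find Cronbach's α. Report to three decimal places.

α = 0.762

Σσ²ᵢ = 2.02 + 2.22 + 2.07 = 6.31
Σ_{i<j} σ_ij = 3.26
total variance = 6.31 + 2 × 3.26 = 12.83
α = (k/(k−1))·(1 − Σσ²ᵢ/total variance) = (3/2)·(1 − 6.31/12.83) = 0.762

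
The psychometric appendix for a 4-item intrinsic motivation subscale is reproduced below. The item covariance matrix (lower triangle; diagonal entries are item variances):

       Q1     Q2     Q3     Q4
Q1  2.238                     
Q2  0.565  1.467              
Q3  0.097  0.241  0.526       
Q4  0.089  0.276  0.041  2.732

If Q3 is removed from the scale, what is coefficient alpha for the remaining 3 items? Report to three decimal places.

coefficient alpha = 0.336

Remaining items: Q1, Q2, Q4 (k = 3).
ΣVar(i) = 2.238 + 1.467 + 2.732 = 6.437
Var(T) = 6.437 + 2 × 0.930 = 8.297
α (item deleted) = (3/2)·(1 − 6.437/8.297) = 0.336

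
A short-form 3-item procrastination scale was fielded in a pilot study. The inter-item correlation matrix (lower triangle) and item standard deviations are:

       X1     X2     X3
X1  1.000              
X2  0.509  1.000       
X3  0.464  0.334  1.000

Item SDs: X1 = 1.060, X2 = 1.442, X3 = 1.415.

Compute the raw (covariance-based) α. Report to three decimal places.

α = 0.680

Σσ²ᵢ = 1.060² + 1.442² + 1.415² = 5.2052
Covariances σ_ij = r_ij · s_i · s_j:
  σ(X1,X2) = 0.509 × 1.060 × 1.442 = 0.7780
  σ(X1,X3) = 0.464 × 1.060 × 1.415 = 0.6960
  σ(X2,X3) = 0.334 × 1.442 × 1.415 = 0.6815
σ²_T = Σσ²ᵢ + 2·Σσ_ij = 5.2052 + 2 × 2.1555 = 9.5162
α = (3/2)·(1 − 5.2052/9.5162) = 0.680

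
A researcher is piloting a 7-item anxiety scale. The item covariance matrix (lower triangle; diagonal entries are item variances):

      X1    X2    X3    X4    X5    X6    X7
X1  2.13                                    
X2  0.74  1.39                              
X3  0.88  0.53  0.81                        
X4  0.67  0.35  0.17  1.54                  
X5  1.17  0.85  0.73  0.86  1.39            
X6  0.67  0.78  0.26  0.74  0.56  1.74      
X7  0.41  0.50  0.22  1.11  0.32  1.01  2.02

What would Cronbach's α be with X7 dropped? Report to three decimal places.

Cronbach's α = 0.827

Remaining items: X1, X2, X3, X4, X5, X6 (k = 6).
Σσ²ᵢ = 2.13 + 1.39 + 0.81 + 1.54 + 1.39 + 1.74 = 9.00
Var(T) = 9.00 + 2 × 9.96 = 28.92
α (item deleted) = (6/5)·(1 − 9.00/28.92) = 0.827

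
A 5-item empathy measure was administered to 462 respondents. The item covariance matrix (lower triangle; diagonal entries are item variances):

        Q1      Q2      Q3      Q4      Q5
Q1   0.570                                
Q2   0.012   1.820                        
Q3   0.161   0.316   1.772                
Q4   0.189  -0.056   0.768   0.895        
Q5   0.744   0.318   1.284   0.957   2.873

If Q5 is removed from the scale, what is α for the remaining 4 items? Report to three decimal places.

Remaining items: Q1, Q2, Q3, Q4 (k = 4).
ΣVar(i) = 0.570 + 1.820 + 1.772 + 0.895 = 5.057
σ²_total = 5.057 + 2 × 1.390 = 7.837
α (item deleted) = (4/3)·(1 − 5.057/7.837) = 0.473

α = 0.473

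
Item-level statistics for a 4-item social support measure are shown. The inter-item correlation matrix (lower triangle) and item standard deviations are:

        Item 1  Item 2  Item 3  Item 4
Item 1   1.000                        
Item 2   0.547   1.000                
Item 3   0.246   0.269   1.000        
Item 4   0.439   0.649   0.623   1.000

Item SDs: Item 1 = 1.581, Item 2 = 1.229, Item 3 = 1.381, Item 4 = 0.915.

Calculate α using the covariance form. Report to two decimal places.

α = 0.74

Σσ²ᵢ = 1.581² + 1.229² + 1.381² + 0.915² = 6.7544
Covariances σ_ij = r_ij · s_i · s_j:
  σ(Item 1,Item 2) = 0.547 × 1.581 × 1.229 = 1.0628
  σ(Item 1,Item 3) = 0.246 × 1.581 × 1.381 = 0.5371
  σ(Item 1,Item 4) = 0.439 × 1.581 × 0.915 = 0.6351
  σ(Item 2,Item 3) = 0.269 × 1.229 × 1.381 = 0.4566
  σ(Item 2,Item 4) = 0.649 × 1.229 × 0.915 = 0.7298
  σ(Item 3,Item 4) = 0.623 × 1.381 × 0.915 = 0.7872
σ²_T = Σσ²ᵢ + 2·Σσ_ij = 6.7544 + 2 × 4.2086 = 15.1716
α = (4/3)·(1 − 6.7544/15.1716) = 0.74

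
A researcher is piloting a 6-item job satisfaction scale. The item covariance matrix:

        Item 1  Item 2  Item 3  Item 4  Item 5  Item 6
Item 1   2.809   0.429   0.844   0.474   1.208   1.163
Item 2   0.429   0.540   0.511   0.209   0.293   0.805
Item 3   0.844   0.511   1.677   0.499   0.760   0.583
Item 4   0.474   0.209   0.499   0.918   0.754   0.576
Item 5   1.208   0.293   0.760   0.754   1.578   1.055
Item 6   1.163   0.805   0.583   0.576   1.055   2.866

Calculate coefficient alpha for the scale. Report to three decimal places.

α = 0.794

Σσᵢ² = 2.809 + 0.540 + 1.677 + 0.918 + 1.578 + 2.866 = 10.388
Sum of off-diagonal covariances = 10.163
Var(T) = 10.388 + 2 × 10.163 = 30.714
α = (k/(k−1))·(1 − Σσᵢ²/Var(T)) = (6/5)·(1 − 10.388/30.714) = 0.794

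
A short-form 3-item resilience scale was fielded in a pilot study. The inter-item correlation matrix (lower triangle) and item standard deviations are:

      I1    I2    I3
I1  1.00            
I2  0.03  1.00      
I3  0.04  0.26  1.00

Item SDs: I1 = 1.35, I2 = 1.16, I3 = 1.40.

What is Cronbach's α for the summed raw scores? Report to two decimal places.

Cronbach's α = 0.26

Σσ²ᵢ = 1.35² + 1.16² + 1.40² = 5.1281
Covariances σ_ij = r_ij · s_i · s_j:
  σ(I1,I2) = 0.03 × 1.35 × 1.16 = 0.0470
  σ(I1,I3) = 0.04 × 1.35 × 1.40 = 0.0756
  σ(I2,I3) = 0.26 × 1.16 × 1.40 = 0.4222
σ²_T = Σσ²ᵢ + 2·Σσ_ij = 5.1281 + 2 × 0.5448 = 6.2177
α = (3/2)·(1 − 5.1281/6.2177) = 0.26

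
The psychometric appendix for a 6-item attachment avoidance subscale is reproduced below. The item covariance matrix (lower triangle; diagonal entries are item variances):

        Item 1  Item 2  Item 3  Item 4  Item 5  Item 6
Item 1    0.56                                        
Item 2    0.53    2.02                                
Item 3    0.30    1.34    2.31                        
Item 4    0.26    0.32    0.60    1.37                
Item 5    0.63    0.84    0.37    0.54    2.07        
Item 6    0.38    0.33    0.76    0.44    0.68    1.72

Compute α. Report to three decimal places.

sum of item variances = 0.56 + 2.02 + 2.31 + 1.37 + 2.07 + 1.72 = 10.05
Σ_{i<j} σ_ij = 8.32
Var(T) = 10.05 + 2 × 8.32 = 26.69
α = (k/(k−1))·(1 − sum of item variances/Var(T)) = (6/5)·(1 − 10.05/26.69) = 0.748

α = 0.748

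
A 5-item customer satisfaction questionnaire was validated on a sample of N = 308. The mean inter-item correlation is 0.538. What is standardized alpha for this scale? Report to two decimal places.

Standardized α = k·r̄ / (1 + (k−1)·r̄) = 5 × 0.538 / (1 + 4 × 0.538)
  = 2.6900 / 3.1520 = 0.85

α = 0.85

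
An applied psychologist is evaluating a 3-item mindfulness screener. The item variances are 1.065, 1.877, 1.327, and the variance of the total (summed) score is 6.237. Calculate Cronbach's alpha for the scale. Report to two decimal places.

α = 0.47

Σσ²ᵢ = 1.065 + 1.877 + 1.327 = 4.269
α = (k/(k−1))·(1 − Σσ²ᵢ/Var(T)) = (3/2)·(1 − 4.269/6.237) = 0.47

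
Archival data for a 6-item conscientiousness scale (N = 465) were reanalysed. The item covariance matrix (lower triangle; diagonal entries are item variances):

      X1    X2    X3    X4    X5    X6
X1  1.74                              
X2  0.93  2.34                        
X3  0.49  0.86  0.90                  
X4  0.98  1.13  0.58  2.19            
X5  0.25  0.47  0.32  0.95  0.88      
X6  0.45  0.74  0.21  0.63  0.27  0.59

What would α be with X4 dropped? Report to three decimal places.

Remaining items: X1, X2, X3, X5, X6 (k = 5).
sum of item variances = 1.74 + 2.34 + 0.90 + 0.88 + 0.59 = 6.45
σ²_total = 6.45 + 2 × 4.99 = 16.43
α (item deleted) = (5/4)·(1 − 6.45/16.43) = 0.759

α = 0.759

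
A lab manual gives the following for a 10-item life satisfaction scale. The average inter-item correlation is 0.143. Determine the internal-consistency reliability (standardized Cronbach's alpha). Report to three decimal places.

standardized Cronbach's alpha = 0.625

Standardized α = k·r̄ / (1 + (k−1)·r̄) = 10 × 0.143 / (1 + 9 × 0.143)
  = 1.4300 / 2.2870 = 0.625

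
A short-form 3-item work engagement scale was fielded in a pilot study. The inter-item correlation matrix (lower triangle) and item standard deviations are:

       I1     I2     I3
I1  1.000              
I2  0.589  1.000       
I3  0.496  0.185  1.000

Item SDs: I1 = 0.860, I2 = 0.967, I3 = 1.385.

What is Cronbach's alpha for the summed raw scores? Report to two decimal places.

Σσ²ᵢ = 0.860² + 0.967² + 1.385² = 3.5929
Covariances σ_ij = r_ij · s_i · s_j:
  σ(I1,I2) = 0.589 × 0.860 × 0.967 = 0.4898
  σ(I1,I3) = 0.496 × 0.860 × 1.385 = 0.5908
  σ(I2,I3) = 0.185 × 0.967 × 1.385 = 0.2478
σ²_T = Σσ²ᵢ + 2·Σσ_ij = 3.5929 + 2 × 1.3284 = 6.2497
α = (3/2)·(1 − 3.5929/6.2497) = 0.64

α = 0.64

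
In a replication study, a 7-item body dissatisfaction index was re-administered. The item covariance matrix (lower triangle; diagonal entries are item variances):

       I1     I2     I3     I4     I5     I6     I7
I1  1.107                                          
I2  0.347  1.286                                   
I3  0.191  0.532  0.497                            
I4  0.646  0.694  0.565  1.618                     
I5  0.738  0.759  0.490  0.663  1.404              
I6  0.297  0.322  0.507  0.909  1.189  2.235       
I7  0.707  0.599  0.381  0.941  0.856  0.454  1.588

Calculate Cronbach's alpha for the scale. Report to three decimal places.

Cronbach's alpha = 0.845

Σσ²ᵢ = 1.107 + 1.286 + 0.497 + 1.618 + 1.404 + 2.235 + 1.588 = 9.735
Sum of the distinct covariances = 12.787
σ²_total = 9.735 + 2 × 12.787 = 35.309
α = (k/(k−1))·(1 − Σσ²ᵢ/σ²_total) = (7/6)·(1 − 9.735/35.309) = 0.845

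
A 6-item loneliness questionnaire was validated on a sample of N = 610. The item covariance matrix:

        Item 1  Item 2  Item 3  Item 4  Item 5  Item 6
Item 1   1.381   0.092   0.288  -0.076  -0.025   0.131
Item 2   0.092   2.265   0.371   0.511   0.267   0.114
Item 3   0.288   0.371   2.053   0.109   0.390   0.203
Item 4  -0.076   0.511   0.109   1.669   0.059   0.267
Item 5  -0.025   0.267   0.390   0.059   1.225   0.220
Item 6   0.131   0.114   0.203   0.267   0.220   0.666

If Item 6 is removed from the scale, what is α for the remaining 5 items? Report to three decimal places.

Remaining items: Item 1, Item 2, Item 3, Item 4, Item 5 (k = 5).
Σσᵢ² = 1.381 + 2.265 + 2.053 + 1.669 + 1.225 = 8.593
σ²_total = 8.593 + 2 × 1.986 = 12.565
α (item deleted) = (5/4)·(1 − 8.593/12.565) = 0.395

α = 0.395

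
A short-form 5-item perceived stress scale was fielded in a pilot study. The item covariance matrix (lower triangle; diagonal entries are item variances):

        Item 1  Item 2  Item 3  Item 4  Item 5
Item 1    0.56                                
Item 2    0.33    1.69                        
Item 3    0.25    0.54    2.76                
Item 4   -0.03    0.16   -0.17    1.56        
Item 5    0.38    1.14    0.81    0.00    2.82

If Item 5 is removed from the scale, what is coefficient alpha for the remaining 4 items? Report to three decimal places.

Remaining items: Item 1, Item 2, Item 3, Item 4 (k = 4).
ΣVar(i) = 0.56 + 1.69 + 2.76 + 1.56 = 6.57
σ²_T = 6.57 + 2 × 1.08 = 8.73
α (item deleted) = (4/3)·(1 − 6.57/8.73) = 0.330

coefficient alpha = 0.330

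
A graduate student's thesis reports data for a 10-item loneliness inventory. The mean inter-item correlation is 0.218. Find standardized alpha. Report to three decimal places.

Standardized α = k·r̄ / (1 + (k−1)·r̄) = 10 × 0.218 / (1 + 9 × 0.218)
  = 2.1800 / 2.9620 = 0.736

standardized alpha = 0.736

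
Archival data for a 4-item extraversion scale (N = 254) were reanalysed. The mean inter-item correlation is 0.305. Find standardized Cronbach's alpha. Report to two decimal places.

Standardized α = k·r̄ / (1 + (k−1)·r̄) = 4 × 0.305 / (1 + 3 × 0.305)
  = 1.2200 / 1.9150 = 0.64

standardized Cronbach's alpha = 0.64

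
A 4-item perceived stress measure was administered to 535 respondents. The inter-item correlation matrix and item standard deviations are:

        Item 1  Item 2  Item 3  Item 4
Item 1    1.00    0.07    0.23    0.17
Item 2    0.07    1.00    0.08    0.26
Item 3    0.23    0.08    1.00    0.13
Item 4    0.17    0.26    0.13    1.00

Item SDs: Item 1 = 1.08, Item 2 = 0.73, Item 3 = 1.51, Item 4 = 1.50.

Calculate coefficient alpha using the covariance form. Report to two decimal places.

α = 0.41

Σσ²ᵢ = 1.08² + 0.73² + 1.51² + 1.50² = 6.2294
Covariances σ_ij = r_ij · s_i · s_j:
  σ(Item 1,Item 2) = 0.07 × 1.08 × 0.73 = 0.0552
  σ(Item 1,Item 3) = 0.23 × 1.08 × 1.51 = 0.3751
  σ(Item 1,Item 4) = 0.17 × 1.08 × 1.50 = 0.2754
  σ(Item 2,Item 3) = 0.08 × 0.73 × 1.51 = 0.0882
  σ(Item 2,Item 4) = 0.26 × 0.73 × 1.50 = 0.2847
  σ(Item 3,Item 4) = 0.13 × 1.51 × 1.50 = 0.2944
σ²_T = Σσ²ᵢ + 2·Σσ_ij = 6.2294 + 2 × 1.3730 = 8.9754
α = (4/3)·(1 − 6.2294/8.9754) = 0.41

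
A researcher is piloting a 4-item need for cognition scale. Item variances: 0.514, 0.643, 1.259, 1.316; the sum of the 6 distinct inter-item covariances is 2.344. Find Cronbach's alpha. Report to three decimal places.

Cronbach's alpha = 0.742

sum of item variances = 0.514 + 0.643 + 1.259 + 1.316 = 3.732
Sum of distinct covariances = 2.344
σ²_T = sum of item variances + 2·Σcov = 3.732 + 2 × 2.344 = 8.420
α = (4/3)·(1 − 3.732/8.420) = 0.742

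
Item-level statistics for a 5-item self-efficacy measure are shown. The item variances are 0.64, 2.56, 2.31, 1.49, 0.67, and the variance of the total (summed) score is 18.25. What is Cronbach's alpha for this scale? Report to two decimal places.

α = 0.72

Σσᵢ² = 0.64 + 2.56 + 2.31 + 1.49 + 0.67 = 7.67
α = (k/(k−1))·(1 − Σσᵢ²/σ²_T) = (5/4)·(1 − 7.67/18.25) = 0.72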